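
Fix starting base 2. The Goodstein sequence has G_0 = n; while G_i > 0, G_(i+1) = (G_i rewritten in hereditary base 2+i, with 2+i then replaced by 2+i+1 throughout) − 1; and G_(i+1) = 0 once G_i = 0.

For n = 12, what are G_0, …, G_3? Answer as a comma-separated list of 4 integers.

12, 107, 1065, 15685

[0] 12 ≡ 2^(2 + 1) + 2^2 (base 2). Lift 3: 108. −1: 107.
[1] 107 ≡ 3^(3 + 1) + 2·3^2 + 2·3 + 2 (base 3). Lift 4: 1066. −1: 1065.
[2] 1065 ≡ 4^(4 + 1) + 2·4^2 + 2·4 + 1 (base 4). Lift 5: 15686. −1: 15685.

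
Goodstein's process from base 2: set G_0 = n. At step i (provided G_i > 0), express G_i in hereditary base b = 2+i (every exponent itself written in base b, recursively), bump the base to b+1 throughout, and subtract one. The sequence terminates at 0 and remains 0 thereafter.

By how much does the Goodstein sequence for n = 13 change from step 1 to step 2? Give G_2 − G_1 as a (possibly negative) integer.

base 2: 13 = 2^(2 + 1) + 2^2 + 1; at 3: 3^(3 + 1) + 3^3 + 1 = 109; next = 108
base 3: 108 = 3^(3 + 1) + 3^3; at 4: 4^(4 + 1) + 4^4 = 1280; next = 1279

1171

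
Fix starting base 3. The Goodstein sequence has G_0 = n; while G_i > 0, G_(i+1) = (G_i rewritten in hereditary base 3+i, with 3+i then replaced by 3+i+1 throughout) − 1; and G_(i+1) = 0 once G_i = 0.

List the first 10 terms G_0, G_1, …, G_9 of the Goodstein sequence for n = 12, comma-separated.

12, 19, 27, 37, 49, 63, 69, 75, 81, 87

G_0=12  [base 3] 3^2 + 3  →[3↦4]→  4^2 + 4 = 20  −1 ⇒ G_1=19
G_1=19  [base 4] 4^2 + 3  →[4↦5]→  5^2 + 3 = 28  −1 ⇒ G_2=27
G_2=27  [base 5] 5^2 + 2  →[5↦6]→  6^2 + 2 = 38  −1 ⇒ G_3=37
G_3=37  [base 6] 6^2 + 1  →[6↦7]→  7^2 + 1 = 50  −1 ⇒ G_4=49
G_4=49  [base 7] 7^2  →[7↦8]→  8^2 = 64  −1 ⇒ G_5=63
G_5=63  [base 8] 7·8 + 7  →[8↦9]→  7·9 + 7 = 70  −1 ⇒ G_6=69
G_6=69  [base 9] 7·9 + 6  →[9↦10]→  7·10 + 6 = 76  −1 ⇒ G_7=75
G_7=75  [base 10] 7·10 + 5  →[10↦11]→  7·11 + 5 = 82  −1 ⇒ G_8=81
G_8=81  [base 11] 7·11 + 4  →[11↦12]→  7·12 + 4 = 88  −1 ⇒ G_9=87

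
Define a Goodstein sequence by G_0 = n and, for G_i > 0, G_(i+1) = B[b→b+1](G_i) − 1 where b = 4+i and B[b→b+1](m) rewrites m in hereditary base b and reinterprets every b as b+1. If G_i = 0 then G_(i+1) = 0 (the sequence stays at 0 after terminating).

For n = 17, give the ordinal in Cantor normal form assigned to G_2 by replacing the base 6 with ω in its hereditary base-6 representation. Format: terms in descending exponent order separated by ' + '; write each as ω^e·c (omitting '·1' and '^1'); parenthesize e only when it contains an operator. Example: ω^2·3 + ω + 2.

G_0=17  [base 4] 4^2 + 1  →[4↦5]→  5^2 + 1 = 26  −1 ⇒ G_1=25
G_1=25  [base 5] 5^2  →[5↦6]→  6^2 = 36  −1 ⇒ G_2=35
G_2=35  [base 6] 5·6 + 5  →[6↦7]→  5·7 + 5 = 40  −1 ⇒ G_3=39

ω·5 + 5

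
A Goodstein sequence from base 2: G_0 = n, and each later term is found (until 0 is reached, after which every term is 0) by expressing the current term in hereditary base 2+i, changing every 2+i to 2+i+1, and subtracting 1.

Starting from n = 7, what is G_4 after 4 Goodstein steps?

G_0 = 7. HB_2(7) = 2^2 + 2 + 1. Bump = 31. G_1 = 30.
G_1 = 30. HB_3(30) = 3^3 + 3. Bump = 260. G_2 = 259.
G_2 = 259. HB_4(259) = 4^4 + 3. Bump = 3128. G_3 = 3127.
G_3 = 3127. HB_5(3127) = 5^5 + 2. Bump = 46658. G_4 = 46657.
G_4 = 46657. HB_6(46657) = 6^6 + 1. Bump = 823544. G_5 = 823543.

46657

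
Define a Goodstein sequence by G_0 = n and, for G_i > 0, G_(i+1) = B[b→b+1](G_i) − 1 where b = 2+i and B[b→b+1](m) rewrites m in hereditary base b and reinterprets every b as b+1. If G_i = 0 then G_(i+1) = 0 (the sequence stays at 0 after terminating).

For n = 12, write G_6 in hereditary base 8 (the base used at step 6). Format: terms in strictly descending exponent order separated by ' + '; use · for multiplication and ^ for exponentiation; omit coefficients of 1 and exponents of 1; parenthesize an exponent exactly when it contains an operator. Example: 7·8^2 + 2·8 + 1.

8^(8 + 1) + 2·8^2 + 8 + 3

step 0: 12 = 2^(2 + 1) + 2^2; sub 3 for 2: 3^(3 + 1) + 3^3; = 108; G_1 = 108−1 = 107
step 1: 107 = 3^(3 + 1) + 2·3^2 + 2·3 + 2; sub 4 for 3: 4^(4 + 1) + 2·4^2 + 2·4 + 2; = 1066; G_2 = 1066−1 = 1065
step 2: 1065 = 4^(4 + 1) + 2·4^2 + 2·4 + 1; sub 5 for 4: 5^(5 + 1) + 2·5^2 + 2·5 + 1; = 15686; G_3 = 15686−1 = 15685
step 3: 15685 = 5^(5 + 1) + 2·5^2 + 2·5; sub 6 for 5: 6^(6 + 1) + 2·6^2 + 2·6; = 280020; G_4 = 280020−1 = 280019
step 4: 280019 = 6^(6 + 1) + 2·6^2 + 6 + 5; sub 7 for 6: 7^(7 + 1) + 2·7^2 + 7 + 5; = 5764911; G_5 = 5764911−1 = 5764910
step 5: 5764910 = 7^(7 + 1) + 2·7^2 + 7 + 4; sub 8 for 7: 8^(8 + 1) + 2·8^2 + 8 + 4; = 134217868; G_6 = 134217868−1 = 134217867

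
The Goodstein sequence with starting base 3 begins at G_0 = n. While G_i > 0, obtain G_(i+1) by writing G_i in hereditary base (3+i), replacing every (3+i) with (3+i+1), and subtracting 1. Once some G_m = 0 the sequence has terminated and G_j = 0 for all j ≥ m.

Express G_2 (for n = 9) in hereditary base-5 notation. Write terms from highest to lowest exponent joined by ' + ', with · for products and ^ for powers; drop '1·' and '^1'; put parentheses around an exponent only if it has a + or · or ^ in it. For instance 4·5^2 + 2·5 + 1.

3·5 + 2

(0) 9|_3 = 3^2 ↦ 4^2|_4 = 16 ⇒ 15
(1) 15|_4 = 3·4 + 3 ↦ 3·5 + 3|_5 = 18 ⇒ 17
(2) 17|_5 = 3·5 + 2 ↦ 3·6 + 2|_6 = 20 ⇒ 19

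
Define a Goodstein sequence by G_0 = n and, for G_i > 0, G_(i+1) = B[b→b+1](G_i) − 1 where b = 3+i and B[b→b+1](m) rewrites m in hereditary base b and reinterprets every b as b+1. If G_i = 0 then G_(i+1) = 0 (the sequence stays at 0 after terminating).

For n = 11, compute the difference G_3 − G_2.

[0] 11 ≡ 3^2 + 2 (base 3). Lift 4: 18. −1: 17.
[1] 17 ≡ 4^2 + 1 (base 4). Lift 5: 26. −1: 25.
[2] 25 ≡ 5^2 (base 5). Lift 6: 36. −1: 35.

10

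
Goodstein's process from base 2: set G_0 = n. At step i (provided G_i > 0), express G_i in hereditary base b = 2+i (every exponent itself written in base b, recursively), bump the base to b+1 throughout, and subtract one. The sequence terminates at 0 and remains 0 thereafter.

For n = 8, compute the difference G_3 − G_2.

5757

base 2: 8 = 2^(2 + 1); at 3: 3^(3 + 1) = 81; next = 80
base 3: 80 = 2·3^3 + 2·3^2 + 2·3 + 2; at 4: 2·4^4 + 2·4^2 + 2·4 + 2 = 554; next = 553
base 4: 553 = 2·4^4 + 2·4^2 + 2·4 + 1; at 5: 2·5^5 + 2·5^2 + 2·5 + 1 = 6311; next = 6310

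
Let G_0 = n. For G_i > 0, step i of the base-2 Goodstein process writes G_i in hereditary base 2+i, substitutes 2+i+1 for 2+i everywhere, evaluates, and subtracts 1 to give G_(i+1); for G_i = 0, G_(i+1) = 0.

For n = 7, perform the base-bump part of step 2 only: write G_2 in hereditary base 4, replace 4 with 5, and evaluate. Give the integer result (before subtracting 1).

3128

7 —HB2→ 2^2 + 2 + 1 —bump→ 3^3 + 3 + 1 = 31 —(−1)→ 30
30 —HB3→ 3^3 + 3 —bump→ 4^4 + 4 = 260 —(−1)→ 259
259 —HB4→ 4^4 + 3 —bump→ 5^5 + 3 = 3128 —(−1)→ 3127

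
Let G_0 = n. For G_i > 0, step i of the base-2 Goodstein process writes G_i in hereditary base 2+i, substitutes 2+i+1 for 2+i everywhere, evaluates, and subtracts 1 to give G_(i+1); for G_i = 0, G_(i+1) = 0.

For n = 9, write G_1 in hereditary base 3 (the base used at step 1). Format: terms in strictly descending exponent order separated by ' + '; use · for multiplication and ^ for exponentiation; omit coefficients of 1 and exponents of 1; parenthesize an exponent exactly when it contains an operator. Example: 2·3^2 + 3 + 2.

(0) 9|_2 = 2^(2 + 1) + 1 ↦ 3^(3 + 1) + 1|_3 = 82 ⇒ 81
(1) 81|_3 = 3^(3 + 1) ↦ 4^(4 + 1)|_4 = 1024 ⇒ 1023

3^(3 + 1)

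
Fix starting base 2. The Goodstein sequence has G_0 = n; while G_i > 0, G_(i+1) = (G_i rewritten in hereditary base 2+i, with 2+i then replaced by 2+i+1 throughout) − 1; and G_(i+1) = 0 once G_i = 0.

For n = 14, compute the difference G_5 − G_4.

5536249

G_0 = 14. HB_2(14) = 2^(2 + 1) + 2^2 + 2. Bump = 111. G_1 = 110.
G_1 = 110. HB_3(110) = 3^(3 + 1) + 3^3 + 2. Bump = 1282. G_2 = 1281.
G_2 = 1281. HB_4(1281) = 4^(4 + 1) + 4^4 + 1. Bump = 18751. G_3 = 18750.
G_3 = 18750. HB_5(18750) = 5^(5 + 1) + 5^5. Bump = 326592. G_4 = 326591.
G_4 = 326591. HB_6(326591) = 6^(6 + 1) + 5·6^5 + 5·6^4 + 5·6^3 + 5·6^2 + 5·6 + 5. Bump = 5862841. G_5 = 5862840.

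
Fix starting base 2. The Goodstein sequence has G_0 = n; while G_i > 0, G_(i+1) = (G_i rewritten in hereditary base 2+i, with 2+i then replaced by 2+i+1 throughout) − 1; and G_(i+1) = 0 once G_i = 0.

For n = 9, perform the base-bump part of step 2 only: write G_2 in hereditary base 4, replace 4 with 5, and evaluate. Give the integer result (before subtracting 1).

G_0=9  [base 2] 2^(2 + 1) + 1  →[2↦3]→  3^(3 + 1) + 1 = 82  −1 ⇒ G_1=81
G_1=81  [base 3] 3^(3 + 1)  →[3↦4]→  4^(4 + 1) = 1024  −1 ⇒ G_2=1023
G_2=1023  [base 4] 3·4^4 + 3·4^3 + 3·4^2 + 3·4 + 3  →[4↦5]→  3·5^5 + 3·5^3 + 3·5^2 + 3·5 + 3 = 9843  −1 ⇒ G_3=9842

9843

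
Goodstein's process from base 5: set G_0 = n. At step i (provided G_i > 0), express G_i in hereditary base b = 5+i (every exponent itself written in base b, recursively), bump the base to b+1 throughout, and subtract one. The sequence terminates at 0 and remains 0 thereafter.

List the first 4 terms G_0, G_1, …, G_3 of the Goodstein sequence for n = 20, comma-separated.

20, 23, 25, 27

20 —HB5→ 4·5 —bump→ 4·6 = 24 —(−1)→ 23
23 —HB6→ 3·6 + 5 —bump→ 3·7 + 5 = 26 —(−1)→ 25
25 —HB7→ 3·7 + 4 —bump→ 3·8 + 4 = 28 —(−1)→ 27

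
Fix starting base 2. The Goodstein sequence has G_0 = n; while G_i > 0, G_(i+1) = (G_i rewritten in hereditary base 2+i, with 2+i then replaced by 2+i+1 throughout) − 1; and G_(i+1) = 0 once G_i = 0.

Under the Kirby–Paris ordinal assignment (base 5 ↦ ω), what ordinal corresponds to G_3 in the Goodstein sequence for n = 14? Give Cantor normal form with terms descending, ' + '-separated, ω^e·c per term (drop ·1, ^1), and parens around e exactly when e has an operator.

ω^(ω + 1) + ω^ω

G_0 = 14. HB_2(14) = 2^(2 + 1) + 2^2 + 2. Bump = 111. G_1 = 110.
G_1 = 110. HB_3(110) = 3^(3 + 1) + 3^3 + 2. Bump = 1282. G_2 = 1281.
G_2 = 1281. HB_4(1281) = 4^(4 + 1) + 4^4 + 1. Bump = 18751. G_3 = 18750.
G_3 = 18750. HB_5(18750) = 5^(5 + 1) + 5^5. Bump = 326592. G_4 = 326591.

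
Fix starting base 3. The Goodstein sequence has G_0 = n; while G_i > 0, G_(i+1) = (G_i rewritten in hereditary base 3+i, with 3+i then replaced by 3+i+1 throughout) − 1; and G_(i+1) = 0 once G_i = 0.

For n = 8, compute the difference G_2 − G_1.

1

8 —HB3→ 2·3 + 2 —bump→ 2·4 + 2 = 10 —(−1)→ 9
9 —HB4→ 2·4 + 1 —bump→ 2·5 + 1 = 11 —(−1)→ 10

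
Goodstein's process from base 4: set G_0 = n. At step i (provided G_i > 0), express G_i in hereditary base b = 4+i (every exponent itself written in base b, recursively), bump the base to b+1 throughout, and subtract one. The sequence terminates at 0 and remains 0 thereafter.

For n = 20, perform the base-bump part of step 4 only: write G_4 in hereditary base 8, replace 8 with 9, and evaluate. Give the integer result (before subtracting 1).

82

[0] 20 ≡ 4^2 + 4 (base 4). Lift 5: 30. −1: 29.
[1] 29 ≡ 5^2 + 4 (base 5). Lift 6: 40. −1: 39.
[2] 39 ≡ 6^2 + 3 (base 6). Lift 7: 52. −1: 51.
[3] 51 ≡ 7^2 + 2 (base 7). Lift 8: 66. −1: 65.
[4] 65 ≡ 8^2 + 1 (base 8). Lift 9: 82. −1: 81.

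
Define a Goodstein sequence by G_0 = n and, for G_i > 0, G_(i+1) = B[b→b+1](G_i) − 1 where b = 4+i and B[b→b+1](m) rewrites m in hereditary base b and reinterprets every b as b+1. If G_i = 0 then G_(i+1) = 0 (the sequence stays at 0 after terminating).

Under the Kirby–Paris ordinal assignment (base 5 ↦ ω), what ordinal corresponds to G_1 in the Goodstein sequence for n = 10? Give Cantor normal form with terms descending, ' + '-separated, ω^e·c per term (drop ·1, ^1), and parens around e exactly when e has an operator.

ω·2 + 1

(0) 10|_4 = 2·4 + 2 ↦ 2·5 + 2|_5 = 12 ⇒ 11
(1) 11|_5 = 2·5 + 1 ↦ 2·6 + 1|_6 = 13 ⇒ 12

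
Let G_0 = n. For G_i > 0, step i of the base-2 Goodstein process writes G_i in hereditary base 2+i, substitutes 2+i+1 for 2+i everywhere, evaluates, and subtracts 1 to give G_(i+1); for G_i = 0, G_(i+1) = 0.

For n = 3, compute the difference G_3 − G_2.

base 2: 3 = 2 + 1; at 3: 3 + 1 = 4; next = 3
base 3: 3 = 3; at 4: 4 = 4; next = 3
base 4: 3 = 3; at 5: 3 = 3; next = 2

-1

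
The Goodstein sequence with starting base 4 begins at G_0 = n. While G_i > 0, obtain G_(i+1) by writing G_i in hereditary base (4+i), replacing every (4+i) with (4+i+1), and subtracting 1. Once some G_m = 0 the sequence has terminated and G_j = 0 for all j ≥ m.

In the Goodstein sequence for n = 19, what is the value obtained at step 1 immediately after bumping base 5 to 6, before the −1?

[0] 19 ≡ 4^2 + 3 (base 4). Lift 5: 28. −1: 27.
[1] 27 ≡ 5^2 + 2 (base 5). Lift 6: 38. −1: 37.

38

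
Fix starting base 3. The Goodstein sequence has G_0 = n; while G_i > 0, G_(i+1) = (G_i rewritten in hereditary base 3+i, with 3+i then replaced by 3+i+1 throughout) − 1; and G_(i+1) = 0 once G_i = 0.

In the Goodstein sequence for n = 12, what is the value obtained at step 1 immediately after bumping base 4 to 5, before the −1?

28

[0] 12 ≡ 3^2 + 3 (base 3). Lift 4: 20. −1: 19.
[1] 19 ≡ 4^2 + 3 (base 4). Lift 5: 28. −1: 27.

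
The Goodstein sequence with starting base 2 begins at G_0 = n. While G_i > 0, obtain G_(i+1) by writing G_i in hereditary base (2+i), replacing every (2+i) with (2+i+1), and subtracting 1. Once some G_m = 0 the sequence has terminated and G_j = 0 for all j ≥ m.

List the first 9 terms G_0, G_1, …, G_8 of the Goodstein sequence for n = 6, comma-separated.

6 —HB2→ 2^2 + 2 —bump→ 3^3 + 3 = 30 —(−1)→ 29
29 —HB3→ 3^3 + 2 —bump→ 4^4 + 2 = 258 —(−1)→ 257
257 —HB4→ 4^4 + 1 —bump→ 5^5 + 1 = 3126 —(−1)→ 3125
3125 —HB5→ 5^5 —bump→ 6^6 = 46656 —(−1)→ 46655
46655 —HB6→ 5·6^5 + 5·6^4 + 5·6^3 + 5·6^2 + 5·6 + 5 —bump→ 5·7^5 + 5·7^4 + 5·7^3 + 5·7^2 + 5·7 + 5 = 98040 —(−1)→ 98039
98039 —HB7→ 5·7^5 + 5·7^4 + 5·7^3 + 5·7^2 + 5·7 + 4 —bump→ 5·8^5 + 5·8^4 + 5·8^3 + 5·8^2 + 5·8 + 4 = 187244 —(−1)→ 187243
187243 —HB8→ 5·8^5 + 5·8^4 + 5·8^3 + 5·8^2 + 5·8 + 3 —bump→ 5·9^5 + 5·9^4 + 5·9^3 + 5·9^2 + 5·9 + 3 = 332148 —(−1)→ 332147
332147 —HB9→ 5·9^5 + 5·9^4 + 5·9^3 + 5·9^2 + 5·9 + 2 —bump→ 5·10^5 + 5·10^4 + 5·10^3 + 5·10^2 + 5·10 + 2 = 555552 —(−1)→ 555551

6, 29, 257, 3125, 46655, 98039, 187243, 332147, 555551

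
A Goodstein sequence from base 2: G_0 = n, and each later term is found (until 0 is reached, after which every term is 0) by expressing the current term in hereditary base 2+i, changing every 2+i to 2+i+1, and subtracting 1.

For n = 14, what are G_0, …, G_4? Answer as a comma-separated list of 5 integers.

14, 110, 1281, 18750, 326591

G_0=14  [base 2] 2^(2 + 1) + 2^2 + 2  →[2↦3]→  3^(3 + 1) + 3^3 + 3 = 111  −1 ⇒ G_1=110
G_1=110  [base 3] 3^(3 + 1) + 3^3 + 2  →[3↦4]→  4^(4 + 1) + 4^4 + 2 = 1282  −1 ⇒ G_2=1281
G_2=1281  [base 4] 4^(4 + 1) + 4^4 + 1  →[4↦5]→  5^(5 + 1) + 5^5 + 1 = 18751  −1 ⇒ G_3=18750
G_3=18750  [base 5] 5^(5 + 1) + 5^5  →[5↦6]→  6^(6 + 1) + 6^6 = 326592  −1 ⇒ G_4=326591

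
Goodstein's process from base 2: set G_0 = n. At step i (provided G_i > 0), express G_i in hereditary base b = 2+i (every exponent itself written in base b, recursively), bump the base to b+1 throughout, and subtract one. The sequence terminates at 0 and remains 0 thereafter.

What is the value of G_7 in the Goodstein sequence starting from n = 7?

37665879

7 —HB2→ 2^2 + 2 + 1 —bump→ 3^3 + 3 + 1 = 31 —(−1)→ 30
30 —HB3→ 3^3 + 3 —bump→ 4^4 + 4 = 260 —(−1)→ 259
259 —HB4→ 4^4 + 3 —bump→ 5^5 + 3 = 3128 —(−1)→ 3127
3127 —HB5→ 5^5 + 2 —bump→ 6^6 + 2 = 46658 —(−1)→ 46657
46657 —HB6→ 6^6 + 1 —bump→ 7^7 + 1 = 823544 —(−1)→ 823543
823543 —HB7→ 7^7 —bump→ 8^8 = 16777216 —(−1)→ 16777215
16777215 —HB8→ 7·8^7 + 7·8^6 + 7·8^5 + 7·8^4 + 7·8^3 + 7·8^2 + 7·8 + 7 —bump→ 7·9^7 + 7·9^6 + 7·9^5 + 7·9^4 + 7·9^3 + 7·9^2 + 7·9 + 7 = 37665880 —(−1)→ 37665879
37665879 —HB9→ 7·9^7 + 7·9^6 + 7·9^5 + 7·9^4 + 7·9^3 + 7·9^2 + 7·9 + 6 —bump→ 7·10^7 + 7·10^6 + 7·10^5 + 7·10^4 + 7·10^3 + 7·10^2 + 7·10 + 6 = 77777776 —(−1)→ 77777775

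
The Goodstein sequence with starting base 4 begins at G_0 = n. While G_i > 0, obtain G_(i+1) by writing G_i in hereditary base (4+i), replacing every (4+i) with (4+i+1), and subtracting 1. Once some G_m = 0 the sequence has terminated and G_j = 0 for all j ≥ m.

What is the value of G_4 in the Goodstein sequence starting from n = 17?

43

[0] 17 ≡ 4^2 + 1 (base 4). Lift 5: 26. −1: 25.
[1] 25 ≡ 5^2 (base 5). Lift 6: 36. −1: 35.
[2] 35 ≡ 5·6 + 5 (base 6). Lift 7: 40. −1: 39.
[3] 39 ≡ 5·7 + 4 (base 7). Lift 8: 44. −1: 43.
[4] 43 ≡ 5·8 + 3 (base 8). Lift 9: 48. −1: 47.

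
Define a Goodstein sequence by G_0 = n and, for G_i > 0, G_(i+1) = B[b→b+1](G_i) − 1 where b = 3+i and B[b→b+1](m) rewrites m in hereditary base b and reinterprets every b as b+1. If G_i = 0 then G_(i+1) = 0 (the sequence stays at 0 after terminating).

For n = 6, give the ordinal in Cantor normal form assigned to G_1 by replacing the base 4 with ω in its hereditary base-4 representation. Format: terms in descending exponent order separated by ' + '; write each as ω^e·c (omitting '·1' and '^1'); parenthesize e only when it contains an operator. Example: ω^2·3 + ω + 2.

6 —HB3→ 2·3 —bump→ 2·4 = 8 —(−1)→ 7
7 —HB4→ 4 + 3 —bump→ 5 + 3 = 8 —(−1)→ 7

ω + 3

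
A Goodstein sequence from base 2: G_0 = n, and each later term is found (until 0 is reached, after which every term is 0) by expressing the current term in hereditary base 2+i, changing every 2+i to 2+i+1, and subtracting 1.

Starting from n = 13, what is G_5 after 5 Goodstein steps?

i=0: 13 = 2^(2 + 1) + 2^2 + 1 (b=2); 2→3: 3^(3 + 1) + 3^3 + 1 = 109; 109−1 = 108
i=1: 108 = 3^(3 + 1) + 3^3 (b=3); 3→4: 4^(4 + 1) + 4^4 = 1280; 1280−1 = 1279
i=2: 1279 = 4^(4 + 1) + 3·4^3 + 3·4^2 + 3·4 + 3 (b=4); 4→5: 5^(5 + 1) + 3·5^3 + 3·5^2 + 3·5 + 3 = 16093; 16093−1 = 16092
i=3: 16092 = 5^(5 + 1) + 3·5^3 + 3·5^2 + 3·5 + 2 (b=5); 5→6: 6^(6 + 1) + 3·6^3 + 3·6^2 + 3·6 + 2 = 280712; 280712−1 = 280711
i=4: 280711 = 6^(6 + 1) + 3·6^3 + 3·6^2 + 3·6 + 1 (b=6); 6→7: 7^(7 + 1) + 3·7^3 + 3·7^2 + 3·7 + 1 = 5765999; 5765999−1 = 5765998
i=5: 5765998 = 7^(7 + 1) + 3·7^3 + 3·7^2 + 3·7 (b=7); 7→8: 8^(8 + 1) + 3·8^3 + 3·8^2 + 3·8 = 134219480; 134219480−1 = 134219479

5765998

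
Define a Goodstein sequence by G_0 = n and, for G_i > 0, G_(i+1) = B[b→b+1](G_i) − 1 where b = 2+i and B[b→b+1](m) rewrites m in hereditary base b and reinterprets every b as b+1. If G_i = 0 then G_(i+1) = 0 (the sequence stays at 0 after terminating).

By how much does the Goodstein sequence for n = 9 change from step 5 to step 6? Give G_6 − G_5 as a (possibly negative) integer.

base 2: 9 = 2^(2 + 1) + 1; at 3: 3^(3 + 1) + 1 = 82; next = 81
base 3: 81 = 3^(3 + 1); at 4: 4^(4 + 1) = 1024; next = 1023
base 4: 1023 = 3·4^4 + 3·4^3 + 3·4^2 + 3·4 + 3; at 5: 3·5^5 + 3·5^3 + 3·5^2 + 3·5 + 3 = 9843; next = 9842
base 5: 9842 = 3·5^5 + 3·5^3 + 3·5^2 + 3·5 + 2; at 6: 3·6^6 + 3·6^3 + 3·6^2 + 3·6 + 2 = 140744; next = 140743
base 6: 140743 = 3·6^6 + 3·6^3 + 3·6^2 + 3·6 + 1; at 7: 3·7^7 + 3·7^3 + 3·7^2 + 3·7 + 1 = 2471827; next = 2471826
base 7: 2471826 = 3·7^7 + 3·7^3 + 3·7^2 + 3·7; at 8: 3·8^8 + 3·8^3 + 3·8^2 + 3·8 = 50333400; next = 50333399

47861573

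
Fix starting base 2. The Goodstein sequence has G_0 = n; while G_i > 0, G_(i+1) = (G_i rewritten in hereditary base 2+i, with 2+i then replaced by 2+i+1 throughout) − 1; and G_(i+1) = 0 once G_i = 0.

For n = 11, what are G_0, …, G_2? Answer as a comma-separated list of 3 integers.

11, 84, 1027

(0) 11|_2 = 2^(2 + 1) + 2 + 1 ↦ 3^(3 + 1) + 3 + 1|_3 = 85 ⇒ 84
(1) 84|_3 = 3^(3 + 1) + 3 ↦ 4^(4 + 1) + 4|_4 = 1028 ⇒ 1027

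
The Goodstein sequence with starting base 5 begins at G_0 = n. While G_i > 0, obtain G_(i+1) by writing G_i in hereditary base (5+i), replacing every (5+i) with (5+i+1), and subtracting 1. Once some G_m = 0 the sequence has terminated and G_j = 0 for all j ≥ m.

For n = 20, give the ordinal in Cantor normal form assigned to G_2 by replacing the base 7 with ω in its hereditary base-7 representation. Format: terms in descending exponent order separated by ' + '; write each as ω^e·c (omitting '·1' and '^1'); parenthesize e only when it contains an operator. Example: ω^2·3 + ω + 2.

ω·3 + 4

[0] 20 ≡ 4·5 (base 5). Lift 6: 24. −1: 23.
[1] 23 ≡ 3·6 + 5 (base 6). Lift 7: 26. −1: 25.
[2] 25 ≡ 3·7 + 4 (base 7). Lift 8: 28. −1: 27.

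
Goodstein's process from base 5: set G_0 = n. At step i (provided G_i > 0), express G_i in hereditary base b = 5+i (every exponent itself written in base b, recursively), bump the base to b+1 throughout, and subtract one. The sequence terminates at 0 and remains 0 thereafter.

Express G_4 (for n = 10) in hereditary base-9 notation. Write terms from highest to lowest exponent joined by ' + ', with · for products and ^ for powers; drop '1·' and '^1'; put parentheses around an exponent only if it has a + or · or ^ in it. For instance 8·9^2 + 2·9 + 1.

9 + 2

10 —HB5→ 2·5 —bump→ 2·6 = 12 —(−1)→ 11
11 —HB6→ 6 + 5 —bump→ 7 + 5 = 12 —(−1)→ 11
11 —HB7→ 7 + 4 —bump→ 8 + 4 = 12 —(−1)→ 11
11 —HB8→ 8 + 3 —bump→ 9 + 3 = 12 —(−1)→ 11
11 —HB9→ 9 + 2 —bump→ 10 + 2 = 12 —(−1)→ 11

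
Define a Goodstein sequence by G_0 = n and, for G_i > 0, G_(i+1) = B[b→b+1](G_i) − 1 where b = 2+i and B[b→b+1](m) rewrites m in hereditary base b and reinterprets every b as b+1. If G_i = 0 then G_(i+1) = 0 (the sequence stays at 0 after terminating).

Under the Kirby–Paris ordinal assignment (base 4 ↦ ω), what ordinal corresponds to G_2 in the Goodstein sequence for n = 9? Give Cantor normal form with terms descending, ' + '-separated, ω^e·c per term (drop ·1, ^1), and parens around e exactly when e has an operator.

[0] 9 ≡ 2^(2 + 1) + 1 (base 2). Lift 3: 82. −1: 81.
[1] 81 ≡ 3^(3 + 1) (base 3). Lift 4: 1024. −1: 1023.
[2] 1023 ≡ 3·4^4 + 3·4^3 + 3·4^2 + 3·4 + 3 (base 4). Lift 5: 9843. −1: 9842.

ω^ω·3 + ω^3·3 + ω^2·3 + ω·3 + 3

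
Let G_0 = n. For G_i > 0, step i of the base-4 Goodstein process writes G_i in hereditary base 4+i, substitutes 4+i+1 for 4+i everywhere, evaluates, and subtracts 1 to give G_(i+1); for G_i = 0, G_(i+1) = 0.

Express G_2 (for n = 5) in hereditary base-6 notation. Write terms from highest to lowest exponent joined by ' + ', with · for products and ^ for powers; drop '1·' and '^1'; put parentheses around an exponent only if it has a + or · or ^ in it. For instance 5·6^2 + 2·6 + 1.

base 4: 5 = 4 + 1; at 5: 5 + 1 = 6; next = 5
base 5: 5 = 5; at 6: 6 = 6; next = 5
base 6: 5 = 5; at 7: 5 = 5; next = 4

5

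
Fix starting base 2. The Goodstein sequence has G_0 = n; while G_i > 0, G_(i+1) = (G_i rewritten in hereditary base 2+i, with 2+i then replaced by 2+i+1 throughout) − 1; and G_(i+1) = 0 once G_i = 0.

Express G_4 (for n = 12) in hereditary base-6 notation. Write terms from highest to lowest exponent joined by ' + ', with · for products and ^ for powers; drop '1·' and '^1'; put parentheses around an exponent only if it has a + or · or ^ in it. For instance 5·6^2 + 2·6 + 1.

6^(6 + 1) + 2·6^2 + 6 + 5

G_0=12  [base 2] 2^(2 + 1) + 2^2  →[2↦3]→  3^(3 + 1) + 3^3 = 108  −1 ⇒ G_1=107
G_1=107  [base 3] 3^(3 + 1) + 2·3^2 + 2·3 + 2  →[3↦4]→  4^(4 + 1) + 2·4^2 + 2·4 + 2 = 1066  −1 ⇒ G_2=1065
G_2=1065  [base 4] 4^(4 + 1) + 2·4^2 + 2·4 + 1  →[4↦5]→  5^(5 + 1) + 2·5^2 + 2·5 + 1 = 15686  −1 ⇒ G_3=15685
G_3=15685  [base 5] 5^(5 + 1) + 2·5^2 + 2·5  →[5↦6]→  6^(6 + 1) + 2·6^2 + 2·6 = 280020  −1 ⇒ G_4=280019
G_4=280019  [base 6] 6^(6 + 1) + 2·6^2 + 6 + 5  →[6↦7]→  7^(7 + 1) + 2·7^2 + 7 + 5 = 5764911  −1 ⇒ G_5=5764910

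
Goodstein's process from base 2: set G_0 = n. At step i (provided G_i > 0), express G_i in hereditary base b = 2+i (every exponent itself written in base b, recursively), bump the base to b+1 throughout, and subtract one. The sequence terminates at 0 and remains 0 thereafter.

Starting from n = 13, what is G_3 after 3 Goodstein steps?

16092

step 0: 13 = 2^(2 + 1) + 2^2 + 1; sub 3 for 2: 3^(3 + 1) + 3^3 + 1; = 109; G_1 = 109−1 = 108
step 1: 108 = 3^(3 + 1) + 3^3; sub 4 for 3: 4^(4 + 1) + 4^4; = 1280; G_2 = 1280−1 = 1279
step 2: 1279 = 4^(4 + 1) + 3·4^3 + 3·4^2 + 3·4 + 3; sub 5 for 4: 5^(5 + 1) + 3·5^3 + 3·5^2 + 3·5 + 3; = 16093; G_3 = 16093−1 = 16092
step 3: 16092 = 5^(5 + 1) + 3·5^3 + 3·5^2 + 3·5 + 2; sub 6 for 5: 6^(6 + 1) + 3·6^3 + 3·6^2 + 3·6 + 2; = 280712; G_4 = 280712−1 = 280711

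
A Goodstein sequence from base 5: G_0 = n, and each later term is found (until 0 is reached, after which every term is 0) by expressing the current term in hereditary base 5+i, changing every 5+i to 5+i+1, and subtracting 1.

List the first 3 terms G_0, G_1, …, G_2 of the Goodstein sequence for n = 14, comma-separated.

base 5: 14 = 2·5 + 4; at 6: 2·6 + 4 = 16; next = 15
base 6: 15 = 2·6 + 3; at 7: 2·7 + 3 = 17; next = 16

14, 15, 16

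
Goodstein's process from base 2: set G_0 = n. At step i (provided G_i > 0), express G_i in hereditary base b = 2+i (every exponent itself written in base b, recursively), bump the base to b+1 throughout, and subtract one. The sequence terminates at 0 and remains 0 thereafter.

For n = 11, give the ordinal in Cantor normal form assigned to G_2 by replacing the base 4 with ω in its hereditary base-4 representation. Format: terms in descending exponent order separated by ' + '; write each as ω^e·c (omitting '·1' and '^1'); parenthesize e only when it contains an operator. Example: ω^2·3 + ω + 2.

base 2: 11 = 2^(2 + 1) + 2 + 1; at 3: 3^(3 + 1) + 3 + 1 = 85; next = 84
base 3: 84 = 3^(3 + 1) + 3; at 4: 4^(4 + 1) + 4 = 1028; next = 1027

ω^(ω + 1) + 3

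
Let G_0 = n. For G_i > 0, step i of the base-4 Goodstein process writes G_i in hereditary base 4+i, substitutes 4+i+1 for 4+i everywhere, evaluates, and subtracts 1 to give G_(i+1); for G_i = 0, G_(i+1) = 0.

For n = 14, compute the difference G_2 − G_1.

2

G_0=14  [base 4] 3·4 + 2  →[4↦5]→  3·5 + 2 = 17  −1 ⇒ G_1=16
G_1=16  [base 5] 3·5 + 1  →[5↦6]→  3·6 + 1 = 19  −1 ⇒ G_2=18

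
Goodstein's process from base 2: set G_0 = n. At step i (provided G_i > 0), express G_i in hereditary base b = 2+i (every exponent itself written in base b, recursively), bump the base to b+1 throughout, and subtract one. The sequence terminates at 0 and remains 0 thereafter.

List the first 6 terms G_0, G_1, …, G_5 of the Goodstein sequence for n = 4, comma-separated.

G_0 = 4. HB_2(4) = 2^2. Bump = 27. G_1 = 26.
G_1 = 26. HB_3(26) = 2·3^2 + 2·3 + 2. Bump = 42. G_2 = 41.
G_2 = 41. HB_4(41) = 2·4^2 + 2·4 + 1. Bump = 61. G_3 = 60.
G_3 = 60. HB_5(60) = 2·5^2 + 2·5. Bump = 84. G_4 = 83.
G_4 = 83. HB_6(83) = 2·6^2 + 6 + 5. Bump = 110. G_5 = 109.

4, 26, 41, 60, 83, 109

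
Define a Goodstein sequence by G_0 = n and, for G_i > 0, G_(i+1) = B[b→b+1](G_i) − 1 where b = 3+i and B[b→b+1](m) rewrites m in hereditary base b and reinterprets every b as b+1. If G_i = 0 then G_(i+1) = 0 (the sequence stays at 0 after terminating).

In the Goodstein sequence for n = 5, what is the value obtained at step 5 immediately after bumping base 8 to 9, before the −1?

[0] 5 ≡ 3 + 2 (base 3). Lift 4: 6. −1: 5.
[1] 5 ≡ 4 + 1 (base 4). Lift 5: 6. −1: 5.
[2] 5 ≡ 5 (base 5). Lift 6: 6. −1: 5.
[3] 5 ≡ 5 (base 6). Lift 7: 5. −1: 4.
[4] 4 ≡ 4 (base 7). Lift 8: 4. −1: 3.
[5] 3 ≡ 3 (base 8). Lift 9: 3. −1: 2.

3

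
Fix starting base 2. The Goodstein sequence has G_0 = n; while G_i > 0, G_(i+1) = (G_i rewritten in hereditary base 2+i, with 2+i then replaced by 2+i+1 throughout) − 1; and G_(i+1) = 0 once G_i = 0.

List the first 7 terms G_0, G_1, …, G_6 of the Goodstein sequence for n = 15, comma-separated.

i=0: 15 = 2^(2 + 1) + 2^2 + 2 + 1 (b=2); 2→3: 3^(3 + 1) + 3^3 + 3 + 1 = 112; 112−1 = 111
i=1: 111 = 3^(3 + 1) + 3^3 + 3 (b=3); 3→4: 4^(4 + 1) + 4^4 + 4 = 1284; 1284−1 = 1283
i=2: 1283 = 4^(4 + 1) + 4^4 + 3 (b=4); 4→5: 5^(5 + 1) + 5^5 + 3 = 18753; 18753−1 = 18752
i=3: 18752 = 5^(5 + 1) + 5^5 + 2 (b=5); 5→6: 6^(6 + 1) + 6^6 + 2 = 326594; 326594−1 = 326593
i=4: 326593 = 6^(6 + 1) + 6^6 + 1 (b=6); 6→7: 7^(7 + 1) + 7^7 + 1 = 6588345; 6588345−1 = 6588344
i=5: 6588344 = 7^(7 + 1) + 7^7 (b=7); 7→8: 8^(8 + 1) + 8^8 = 150994944; 150994944−1 = 150994943

15, 111, 1283, 18752, 326593, 6588344, 150994943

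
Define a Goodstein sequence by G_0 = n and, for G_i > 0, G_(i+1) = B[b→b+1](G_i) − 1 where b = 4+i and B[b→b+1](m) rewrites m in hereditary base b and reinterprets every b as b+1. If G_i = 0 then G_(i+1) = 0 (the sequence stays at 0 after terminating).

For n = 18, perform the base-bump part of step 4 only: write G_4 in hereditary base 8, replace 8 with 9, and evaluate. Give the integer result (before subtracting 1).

59

step 0: 18 = 4^2 + 2; sub 5 for 4: 5^2 + 2; = 27; G_1 = 27−1 = 26
step 1: 26 = 5^2 + 1; sub 6 for 5: 6^2 + 1; = 37; G_2 = 37−1 = 36
step 2: 36 = 6^2; sub 7 for 6: 7^2; = 49; G_3 = 49−1 = 48
step 3: 48 = 6·7 + 6; sub 8 for 7: 6·8 + 6; = 54; G_4 = 54−1 = 53
step 4: 53 = 6·8 + 5; sub 9 for 8: 6·9 + 5; = 59; G_5 = 59−1 = 58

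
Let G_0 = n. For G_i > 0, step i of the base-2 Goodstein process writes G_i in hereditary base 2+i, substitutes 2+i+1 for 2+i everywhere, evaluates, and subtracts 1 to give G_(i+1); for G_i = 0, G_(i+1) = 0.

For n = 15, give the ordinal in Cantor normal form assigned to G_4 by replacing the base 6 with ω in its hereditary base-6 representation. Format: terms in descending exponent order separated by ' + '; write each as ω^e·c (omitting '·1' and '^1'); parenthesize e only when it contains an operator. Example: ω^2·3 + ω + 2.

ω^(ω + 1) + ω^ω + 1

[0] 15 ≡ 2^(2 + 1) + 2^2 + 2 + 1 (base 2). Lift 3: 112. −1: 111.
[1] 111 ≡ 3^(3 + 1) + 3^3 + 3 (base 3). Lift 4: 1284. −1: 1283.
[2] 1283 ≡ 4^(4 + 1) + 4^4 + 3 (base 4). Lift 5: 18753. −1: 18752.
[3] 18752 ≡ 5^(5 + 1) + 5^5 + 2 (base 5). Lift 6: 326594. −1: 326593.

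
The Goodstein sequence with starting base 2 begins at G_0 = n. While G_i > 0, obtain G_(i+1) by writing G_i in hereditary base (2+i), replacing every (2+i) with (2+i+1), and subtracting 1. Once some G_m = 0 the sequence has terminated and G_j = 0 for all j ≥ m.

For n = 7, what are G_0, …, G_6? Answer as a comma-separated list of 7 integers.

7 —HB2→ 2^2 + 2 + 1 —bump→ 3^3 + 3 + 1 = 31 —(−1)→ 30
30 —HB3→ 3^3 + 3 —bump→ 4^4 + 4 = 260 —(−1)→ 259
259 —HB4→ 4^4 + 3 —bump→ 5^5 + 3 = 3128 —(−1)→ 3127
3127 —HB5→ 5^5 + 2 —bump→ 6^6 + 2 = 46658 —(−1)→ 46657
46657 —HB6→ 6^6 + 1 —bump→ 7^7 + 1 = 823544 —(−1)→ 823543
823543 —HB7→ 7^7 —bump→ 8^8 = 16777216 —(−1)→ 16777215

7, 30, 259, 3127, 46657, 823543, 16777215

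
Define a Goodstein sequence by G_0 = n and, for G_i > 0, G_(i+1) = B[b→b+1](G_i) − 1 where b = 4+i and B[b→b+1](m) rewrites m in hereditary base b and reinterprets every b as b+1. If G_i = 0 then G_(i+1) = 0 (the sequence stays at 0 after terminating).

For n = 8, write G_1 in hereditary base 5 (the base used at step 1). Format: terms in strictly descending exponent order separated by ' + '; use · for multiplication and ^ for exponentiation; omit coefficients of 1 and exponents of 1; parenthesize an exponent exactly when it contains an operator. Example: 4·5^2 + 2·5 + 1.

5 + 4

base 4: 8 = 2·4; at 5: 2·5 = 10; next = 9
base 5: 9 = 5 + 4; at 6: 6 + 4 = 10; next = 9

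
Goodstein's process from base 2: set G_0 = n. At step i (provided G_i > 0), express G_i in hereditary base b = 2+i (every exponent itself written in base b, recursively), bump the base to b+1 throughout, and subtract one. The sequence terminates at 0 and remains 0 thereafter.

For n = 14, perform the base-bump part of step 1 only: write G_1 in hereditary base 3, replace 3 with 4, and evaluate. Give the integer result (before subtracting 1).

1282

G_0=14  [base 2] 2^(2 + 1) + 2^2 + 2  →[2↦3]→  3^(3 + 1) + 3^3 + 3 = 111  −1 ⇒ G_1=110
G_1=110  [base 3] 3^(3 + 1) + 3^3 + 2  →[3↦4]→  4^(4 + 1) + 4^4 + 2 = 1282  −1 ⇒ G_2=1281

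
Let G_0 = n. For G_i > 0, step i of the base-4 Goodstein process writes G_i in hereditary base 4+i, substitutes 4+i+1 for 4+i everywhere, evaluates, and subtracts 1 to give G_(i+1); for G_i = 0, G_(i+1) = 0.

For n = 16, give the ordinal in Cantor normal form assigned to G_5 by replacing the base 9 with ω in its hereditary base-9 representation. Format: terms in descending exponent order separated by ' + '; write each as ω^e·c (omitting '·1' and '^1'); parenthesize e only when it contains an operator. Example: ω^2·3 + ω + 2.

ω·4

G_0 = 16. HB_4(16) = 4^2. Bump = 25. G_1 = 24.
G_1 = 24. HB_5(24) = 4·5 + 4. Bump = 28. G_2 = 27.
G_2 = 27. HB_6(27) = 4·6 + 3. Bump = 31. G_3 = 30.
G_3 = 30. HB_7(30) = 4·7 + 2. Bump = 34. G_4 = 33.
G_4 = 33. HB_8(33) = 4·8 + 1. Bump = 37. G_5 = 36.
G_5 = 36. HB_9(36) = 4·9. Bump = 40. G_6 = 39.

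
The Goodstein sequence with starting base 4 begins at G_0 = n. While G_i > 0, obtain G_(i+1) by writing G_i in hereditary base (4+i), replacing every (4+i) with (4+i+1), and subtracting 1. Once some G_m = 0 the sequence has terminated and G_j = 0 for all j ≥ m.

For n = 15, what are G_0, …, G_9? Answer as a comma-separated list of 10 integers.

15, 17, 19, 21, 23, 24, 25, 26, 27, 28

G_0=15  [base 4] 3·4 + 3  →[4↦5]→  3·5 + 3 = 18  −1 ⇒ G_1=17
G_1=17  [base 5] 3·5 + 2  →[5↦6]→  3·6 + 2 = 20  −1 ⇒ G_2=19
G_2=19  [base 6] 3·6 + 1  →[6↦7]→  3·7 + 1 = 22  −1 ⇒ G_3=21
G_3=21  [base 7] 3·7  →[7↦8]→  3·8 = 24  −1 ⇒ G_4=23
G_4=23  [base 8] 2·8 + 7  →[8↦9]→  2·9 + 7 = 25  −1 ⇒ G_5=24
G_5=24  [base 9] 2·9 + 6  →[9↦10]→  2·10 + 6 = 26  −1 ⇒ G_6=25
G_6=25  [base 10] 2·10 + 5  →[10↦11]→  2·11 + 5 = 27  −1 ⇒ G_7=26
G_7=26  [base 11] 2·11 + 4  →[11↦12]→  2·12 + 4 = 28  −1 ⇒ G_8=27
G_8=27  [base 12] 2·12 + 3  →[12↦13]→  2·13 + 3 = 29  −1 ⇒ G_9=28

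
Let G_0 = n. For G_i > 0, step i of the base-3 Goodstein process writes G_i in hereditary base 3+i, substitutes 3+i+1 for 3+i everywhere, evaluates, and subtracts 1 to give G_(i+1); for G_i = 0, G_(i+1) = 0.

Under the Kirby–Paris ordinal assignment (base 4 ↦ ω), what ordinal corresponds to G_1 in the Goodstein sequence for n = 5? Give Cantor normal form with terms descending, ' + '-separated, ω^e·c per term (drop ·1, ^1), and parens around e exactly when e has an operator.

G_0 = 5. HB_3(5) = 3 + 2. Bump = 6. G_1 = 5.
G_1 = 5. HB_4(5) = 4 + 1. Bump = 6. G_2 = 5.

ω + 1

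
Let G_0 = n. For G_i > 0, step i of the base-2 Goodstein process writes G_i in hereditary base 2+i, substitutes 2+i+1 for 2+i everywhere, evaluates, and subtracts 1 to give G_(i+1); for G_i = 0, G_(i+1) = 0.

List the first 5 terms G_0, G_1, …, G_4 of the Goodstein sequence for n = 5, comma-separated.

5, 27, 255, 467, 775

G_0=5  [base 2] 2^2 + 1  →[2↦3]→  3^3 + 1 = 28  −1 ⇒ G_1=27
G_1=27  [base 3] 3^3  →[3↦4]→  4^4 = 256  −1 ⇒ G_2=255
G_2=255  [base 4] 3·4^3 + 3·4^2 + 3·4 + 3  →[4↦5]→  3·5^3 + 3·5^2 + 3·5 + 3 = 468  −1 ⇒ G_3=467
G_3=467  [base 5] 3·5^3 + 3·5^2 + 3·5 + 2  →[5↦6]→  3·6^3 + 3·6^2 + 3·6 + 2 = 776  −1 ⇒ G_4=775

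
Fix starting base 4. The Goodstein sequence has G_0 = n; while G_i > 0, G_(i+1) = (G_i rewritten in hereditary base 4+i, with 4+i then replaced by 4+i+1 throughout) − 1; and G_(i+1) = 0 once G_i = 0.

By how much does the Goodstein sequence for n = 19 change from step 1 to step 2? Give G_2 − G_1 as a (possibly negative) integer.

10

i=0: 19 = 4^2 + 3 (b=4); 4→5: 5^2 + 3 = 28; 28−1 = 27
i=1: 27 = 5^2 + 2 (b=5); 5→6: 6^2 + 2 = 38; 38−1 = 37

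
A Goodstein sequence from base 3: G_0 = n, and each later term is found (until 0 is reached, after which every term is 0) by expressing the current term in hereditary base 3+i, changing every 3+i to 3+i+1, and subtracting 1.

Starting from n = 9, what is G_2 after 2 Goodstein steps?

[0] 9 ≡ 3^2 (base 3). Lift 4: 16. −1: 15.
[1] 15 ≡ 3·4 + 3 (base 4). Lift 5: 18. −1: 17.
[2] 17 ≡ 3·5 + 2 (base 5). Lift 6: 20. −1: 19.

17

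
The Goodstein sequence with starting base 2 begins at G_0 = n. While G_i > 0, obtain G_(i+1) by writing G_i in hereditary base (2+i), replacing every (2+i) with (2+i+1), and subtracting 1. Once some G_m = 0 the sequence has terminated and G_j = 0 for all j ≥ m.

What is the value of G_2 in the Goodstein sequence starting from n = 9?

1023

G_0 = 9. HB_2(9) = 2^(2 + 1) + 1. Bump = 82. G_1 = 81.
G_1 = 81. HB_3(81) = 3^(3 + 1). Bump = 1024. G_2 = 1023.
G_2 = 1023. HB_4(1023) = 3·4^4 + 3·4^3 + 3·4^2 + 3·4 + 3. Bump = 9843. G_3 = 9842.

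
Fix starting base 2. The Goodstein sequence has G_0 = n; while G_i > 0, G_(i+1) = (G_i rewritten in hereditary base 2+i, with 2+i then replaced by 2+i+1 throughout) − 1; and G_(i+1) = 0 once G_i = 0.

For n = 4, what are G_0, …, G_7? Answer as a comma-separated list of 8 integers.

4 —HB2→ 2^2 —bump→ 3^3 = 27 —(−1)→ 26
26 —HB3→ 2·3^2 + 2·3 + 2 —bump→ 2·4^2 + 2·4 + 2 = 42 —(−1)→ 41
41 —HB4→ 2·4^2 + 2·4 + 1 —bump→ 2·5^2 + 2·5 + 1 = 61 —(−1)→ 60
60 —HB5→ 2·5^2 + 2·5 —bump→ 2·6^2 + 2·6 = 84 —(−1)→ 83
83 —HB6→ 2·6^2 + 6 + 5 —bump→ 2·7^2 + 7 + 5 = 110 —(−1)→ 109
109 —HB7→ 2·7^2 + 7 + 4 —bump→ 2·8^2 + 8 + 4 = 140 —(−1)→ 139
139 —HB8→ 2·8^2 + 8 + 3 —bump→ 2·9^2 + 9 + 3 = 174 —(−1)→ 173

4, 26, 41, 60, 83, 109, 139, 173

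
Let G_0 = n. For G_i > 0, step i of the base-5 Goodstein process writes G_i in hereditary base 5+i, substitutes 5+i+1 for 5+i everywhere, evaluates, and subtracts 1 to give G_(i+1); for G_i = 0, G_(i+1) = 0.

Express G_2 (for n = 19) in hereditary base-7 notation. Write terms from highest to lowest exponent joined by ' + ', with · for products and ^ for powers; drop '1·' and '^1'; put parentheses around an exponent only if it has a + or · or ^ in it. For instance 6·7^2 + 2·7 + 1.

3·7 + 2

(0) 19|_5 = 3·5 + 4 ↦ 3·6 + 4|_6 = 22 ⇒ 21
(1) 21|_6 = 3·6 + 3 ↦ 3·7 + 3|_7 = 24 ⇒ 23
(2) 23|_7 = 3·7 + 2 ↦ 3·8 + 2|_8 = 26 ⇒ 25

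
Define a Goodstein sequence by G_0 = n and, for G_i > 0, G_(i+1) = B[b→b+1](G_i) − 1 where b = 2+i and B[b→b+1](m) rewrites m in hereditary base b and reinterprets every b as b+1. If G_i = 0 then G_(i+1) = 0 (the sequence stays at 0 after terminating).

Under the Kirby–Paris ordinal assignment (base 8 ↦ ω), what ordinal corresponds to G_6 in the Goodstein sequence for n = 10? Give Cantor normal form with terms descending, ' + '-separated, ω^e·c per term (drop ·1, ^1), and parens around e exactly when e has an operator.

ω^ω·5 + ω^5·5 + ω^4·5 + ω^3·5 + ω^2·5 + ω·5 + 3

G_0 = 10. HB_2(10) = 2^(2 + 1) + 2. Bump = 84. G_1 = 83.
G_1 = 83. HB_3(83) = 3^(3 + 1) + 2. Bump = 1026. G_2 = 1025.
G_2 = 1025. HB_4(1025) = 4^(4 + 1) + 1. Bump = 15626. G_3 = 15625.
G_3 = 15625. HB_5(15625) = 5^(5 + 1). Bump = 279936. G_4 = 279935.
G_4 = 279935. HB_6(279935) = 5·6^6 + 5·6^5 + 5·6^4 + 5·6^3 + 5·6^2 + 5·6 + 5. Bump = 4215755. G_5 = 4215754.
G_5 = 4215754. HB_7(4215754) = 5·7^7 + 5·7^5 + 5·7^4 + 5·7^3 + 5·7^2 + 5·7 + 4. Bump = 84073324. G_6 = 84073323.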